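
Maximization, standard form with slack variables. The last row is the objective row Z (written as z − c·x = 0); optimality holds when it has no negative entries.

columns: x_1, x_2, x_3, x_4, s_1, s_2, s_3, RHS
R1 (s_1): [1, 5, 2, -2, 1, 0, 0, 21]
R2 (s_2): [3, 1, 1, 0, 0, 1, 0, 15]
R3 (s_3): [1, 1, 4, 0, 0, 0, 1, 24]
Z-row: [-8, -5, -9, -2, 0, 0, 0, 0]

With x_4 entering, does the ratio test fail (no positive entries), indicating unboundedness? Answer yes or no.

Every constraint-row entry in column x_4 is ≤ 0, so increasing x_4 is unbounded.

yes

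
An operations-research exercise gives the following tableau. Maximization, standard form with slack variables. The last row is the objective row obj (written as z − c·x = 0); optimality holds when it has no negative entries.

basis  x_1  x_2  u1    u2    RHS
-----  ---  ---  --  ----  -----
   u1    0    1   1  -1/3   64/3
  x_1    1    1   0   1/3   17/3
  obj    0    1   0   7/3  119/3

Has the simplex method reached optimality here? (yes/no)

yes

Every obj-row coefficient is ≥ 0, so the tableau is optimal.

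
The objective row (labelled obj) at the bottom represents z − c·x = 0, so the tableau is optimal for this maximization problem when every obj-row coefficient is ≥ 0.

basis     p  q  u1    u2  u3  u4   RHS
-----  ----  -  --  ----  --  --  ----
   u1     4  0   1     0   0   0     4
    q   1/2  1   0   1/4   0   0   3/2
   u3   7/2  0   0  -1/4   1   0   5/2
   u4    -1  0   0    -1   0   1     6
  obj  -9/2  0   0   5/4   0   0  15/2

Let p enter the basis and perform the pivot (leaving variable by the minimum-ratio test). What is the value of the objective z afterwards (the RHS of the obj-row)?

75/7

Ratio test on column p — row 1: 4/4 = 1; row 2: (3/2)/(1/2) = 3; row 3: (5/2)/(7/2) = 5/7; row 4: entry -1 ≤ 0. Minimum is 5/7 at row 3 (u3 leaves); pivot element 7/2.
Pivot on row 3; the obj-row RHS becomes 15/2 − (-9/2)·(5/7) = 75/7.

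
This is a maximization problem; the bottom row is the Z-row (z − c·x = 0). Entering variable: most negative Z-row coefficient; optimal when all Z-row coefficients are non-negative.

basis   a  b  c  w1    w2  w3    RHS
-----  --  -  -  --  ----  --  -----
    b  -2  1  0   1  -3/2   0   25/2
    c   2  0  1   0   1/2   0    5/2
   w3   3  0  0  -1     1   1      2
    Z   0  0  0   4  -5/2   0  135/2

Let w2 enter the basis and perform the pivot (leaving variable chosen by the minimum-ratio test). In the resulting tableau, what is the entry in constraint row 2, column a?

1/2

Ratio test on column w2 — row 1: entry -3/2 ≤ 0; row 2: (5/2)/(1/2) = 5; row 3: 2/1 = 2. Minimum is 2 at row 3 (w3 leaves); pivot element 1.
Divide row 3 by 1; eliminate column w2 from the other rows.
Row 2 update in column a: 2 − (1/2)·3 = 1/2.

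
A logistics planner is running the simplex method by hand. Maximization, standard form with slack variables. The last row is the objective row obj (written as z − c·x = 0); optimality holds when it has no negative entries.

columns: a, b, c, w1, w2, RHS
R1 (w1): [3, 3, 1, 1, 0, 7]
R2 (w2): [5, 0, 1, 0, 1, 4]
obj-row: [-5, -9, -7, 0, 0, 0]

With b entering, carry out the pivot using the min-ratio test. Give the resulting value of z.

21

Ratio test on column b — row 1: 7/3 = 7/3; row 2: entry 0 ≤ 0. Minimum is 7/3 at row 1 (w1 leaves); pivot element 3.
Pivot on row 1; the obj-row RHS becomes 0 − (-9)·(7/3) = 21.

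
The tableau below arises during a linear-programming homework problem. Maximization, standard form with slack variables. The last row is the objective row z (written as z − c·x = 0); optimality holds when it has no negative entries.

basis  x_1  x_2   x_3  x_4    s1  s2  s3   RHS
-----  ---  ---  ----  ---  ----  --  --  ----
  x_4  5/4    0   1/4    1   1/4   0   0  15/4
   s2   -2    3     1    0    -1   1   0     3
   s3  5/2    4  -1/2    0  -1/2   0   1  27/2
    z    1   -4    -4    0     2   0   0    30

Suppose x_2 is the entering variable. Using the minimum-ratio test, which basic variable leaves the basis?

Column x_2 entries and ratios — x_4: 0 ≤ 0, skip; s2: 3/3 = 1; s3: (27/2)/4 = 27/8.
Smallest ratio is 1 in the row of s2, so s2 leaves.

s2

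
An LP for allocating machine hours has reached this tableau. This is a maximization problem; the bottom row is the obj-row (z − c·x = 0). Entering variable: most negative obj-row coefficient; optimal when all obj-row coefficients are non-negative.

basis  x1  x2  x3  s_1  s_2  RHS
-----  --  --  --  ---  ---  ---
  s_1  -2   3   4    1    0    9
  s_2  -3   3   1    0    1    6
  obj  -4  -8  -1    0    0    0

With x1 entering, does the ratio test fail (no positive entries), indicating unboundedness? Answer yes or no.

Every constraint-row entry in column x1 is ≤ 0, so increasing x1 is unbounded.

yes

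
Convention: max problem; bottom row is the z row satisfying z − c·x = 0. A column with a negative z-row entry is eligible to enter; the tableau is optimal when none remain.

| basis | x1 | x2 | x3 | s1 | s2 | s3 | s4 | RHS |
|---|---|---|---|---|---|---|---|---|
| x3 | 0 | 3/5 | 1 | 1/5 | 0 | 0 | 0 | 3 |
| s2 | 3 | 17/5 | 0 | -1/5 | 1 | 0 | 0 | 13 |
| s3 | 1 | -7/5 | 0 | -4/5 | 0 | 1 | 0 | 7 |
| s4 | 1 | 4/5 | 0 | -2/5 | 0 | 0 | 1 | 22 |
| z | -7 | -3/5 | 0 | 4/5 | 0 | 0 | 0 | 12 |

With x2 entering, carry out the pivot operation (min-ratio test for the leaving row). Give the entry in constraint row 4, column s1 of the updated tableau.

-6/17

Ratio test on column x2 — row 1: 3/(3/5) = 5; row 2: 13/(17/5) = 65/17; row 3: entry -7/5 ≤ 0; row 4: 22/(4/5) = 55/2. Minimum is 65/17 at row 2 (s2 leaves); pivot element 17/5.
Divide row 2 by 17/5; eliminate column x2 from the other rows.
Row 4 update in column s1: -2/5 − (4/5)·(-1/17) = -6/17.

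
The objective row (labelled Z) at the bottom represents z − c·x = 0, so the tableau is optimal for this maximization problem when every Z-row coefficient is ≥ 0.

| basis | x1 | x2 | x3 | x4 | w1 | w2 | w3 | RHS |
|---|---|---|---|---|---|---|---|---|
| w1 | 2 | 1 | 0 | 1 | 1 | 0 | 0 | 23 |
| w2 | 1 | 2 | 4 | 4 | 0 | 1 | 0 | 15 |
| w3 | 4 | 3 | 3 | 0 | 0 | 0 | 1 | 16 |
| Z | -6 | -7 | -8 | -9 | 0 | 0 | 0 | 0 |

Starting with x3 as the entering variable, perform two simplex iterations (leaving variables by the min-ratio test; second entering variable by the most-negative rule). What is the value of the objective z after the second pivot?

Ratio test on column x3 — row 1: entry 0 ≤ 0; row 2: 15/4 = 15/4; row 3: 16/3 = 16/3. Minimum is 15/4 at row 2 (w2 leaves); pivot element 4.
Pivot on row 2; the Z-row RHS becomes 0 − (-8)·(15/4) = 30.
Next entering variable (most negative Z-row entry -4): x1.
Ratio test on column x1 — row 1: 23/2 = 23/2; row 2: (15/4)/(1/4) = 15; row 3: (19/4)/(13/4) = 19/13. Minimum is 19/13 at row 3 (w3 leaves); pivot element 13/4.
After the second pivot the Z-row RHS is 30 − (-4)·(19/13) = 466/13.

466/13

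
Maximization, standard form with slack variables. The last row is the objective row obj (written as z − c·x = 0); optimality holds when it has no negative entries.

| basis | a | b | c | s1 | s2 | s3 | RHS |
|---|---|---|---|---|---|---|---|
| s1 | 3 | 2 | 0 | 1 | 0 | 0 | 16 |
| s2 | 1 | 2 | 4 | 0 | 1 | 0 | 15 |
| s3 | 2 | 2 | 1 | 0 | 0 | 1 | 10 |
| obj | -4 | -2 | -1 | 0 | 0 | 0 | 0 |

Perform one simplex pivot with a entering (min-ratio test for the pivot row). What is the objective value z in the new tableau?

Ratio test on column a — row 1: 16/3 = 16/3; row 2: 15/1 = 15; row 3: 10/2 = 5. Minimum is 5 at row 3 (s3 leaves); pivot element 2.
Pivot on row 3; the obj-row RHS becomes 0 − (-4)·5 = 20.

20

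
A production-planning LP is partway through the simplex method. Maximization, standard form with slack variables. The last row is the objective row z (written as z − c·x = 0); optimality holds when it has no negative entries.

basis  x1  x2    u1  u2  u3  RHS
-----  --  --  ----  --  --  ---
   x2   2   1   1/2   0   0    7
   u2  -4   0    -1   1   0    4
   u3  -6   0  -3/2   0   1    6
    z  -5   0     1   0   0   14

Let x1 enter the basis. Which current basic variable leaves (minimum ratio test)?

Column x1 entries and ratios — x2: 7/2 = 7/2; u2: -4 ≤ 0, skip; u3: -6 ≤ 0, skip.
Smallest ratio is 7/2 in the row of x2, so x2 leaves.

x2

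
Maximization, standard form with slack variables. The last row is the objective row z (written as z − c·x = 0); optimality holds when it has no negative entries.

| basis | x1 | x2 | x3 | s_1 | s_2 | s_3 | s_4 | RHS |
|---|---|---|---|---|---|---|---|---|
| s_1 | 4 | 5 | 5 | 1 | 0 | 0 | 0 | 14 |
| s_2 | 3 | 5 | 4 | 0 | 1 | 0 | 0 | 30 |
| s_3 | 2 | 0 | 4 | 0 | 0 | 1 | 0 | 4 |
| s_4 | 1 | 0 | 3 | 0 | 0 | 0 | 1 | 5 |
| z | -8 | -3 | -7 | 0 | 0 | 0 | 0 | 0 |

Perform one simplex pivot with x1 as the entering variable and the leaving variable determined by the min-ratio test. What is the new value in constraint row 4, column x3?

1

Ratio test on column x1 — row 1: 14/4 = 7/2; row 2: 30/3 = 10; row 3: 4/2 = 2; row 4: 5/1 = 5. Minimum is 2 at row 3 (s_3 leaves); pivot element 2.
Divide row 3 by 2; eliminate column x1 from the other rows.
Row 4 update in column x3: 3 − 1·2 = 1.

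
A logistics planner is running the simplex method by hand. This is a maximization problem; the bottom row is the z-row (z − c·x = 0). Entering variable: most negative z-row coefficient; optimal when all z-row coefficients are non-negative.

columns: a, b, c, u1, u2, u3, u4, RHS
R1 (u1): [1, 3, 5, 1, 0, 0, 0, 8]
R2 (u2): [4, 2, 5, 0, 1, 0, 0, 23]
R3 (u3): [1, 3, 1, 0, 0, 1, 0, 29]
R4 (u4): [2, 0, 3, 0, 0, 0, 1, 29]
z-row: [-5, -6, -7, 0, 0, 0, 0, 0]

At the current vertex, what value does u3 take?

u3 is basic (row 3); its value is the RHS of that row, 29.

29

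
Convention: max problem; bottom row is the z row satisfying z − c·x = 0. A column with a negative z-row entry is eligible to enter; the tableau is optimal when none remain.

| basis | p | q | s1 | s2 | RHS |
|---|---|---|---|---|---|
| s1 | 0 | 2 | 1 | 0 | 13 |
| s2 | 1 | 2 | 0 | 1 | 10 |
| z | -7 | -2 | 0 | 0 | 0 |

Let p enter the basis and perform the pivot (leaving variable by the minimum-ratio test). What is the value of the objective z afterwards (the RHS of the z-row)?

Ratio test on column p — row 1: entry 0 ≤ 0; row 2: 10/1 = 10. Minimum is 10 at row 2 (s2 leaves); pivot element 1.
Pivot on row 2; the z-row RHS becomes 0 − (-7)·10 = 70.

70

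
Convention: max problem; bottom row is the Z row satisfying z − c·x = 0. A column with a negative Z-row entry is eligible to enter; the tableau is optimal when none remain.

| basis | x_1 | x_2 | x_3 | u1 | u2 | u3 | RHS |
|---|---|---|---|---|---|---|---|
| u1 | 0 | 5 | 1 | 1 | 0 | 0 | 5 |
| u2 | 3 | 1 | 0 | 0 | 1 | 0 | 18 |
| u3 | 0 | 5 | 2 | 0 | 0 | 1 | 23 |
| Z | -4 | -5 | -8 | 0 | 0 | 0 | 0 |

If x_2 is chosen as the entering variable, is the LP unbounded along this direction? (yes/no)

no

Column x_2 has positive entries in row(s) 1, 2, 3, so the ratio test bounds it — not unbounded.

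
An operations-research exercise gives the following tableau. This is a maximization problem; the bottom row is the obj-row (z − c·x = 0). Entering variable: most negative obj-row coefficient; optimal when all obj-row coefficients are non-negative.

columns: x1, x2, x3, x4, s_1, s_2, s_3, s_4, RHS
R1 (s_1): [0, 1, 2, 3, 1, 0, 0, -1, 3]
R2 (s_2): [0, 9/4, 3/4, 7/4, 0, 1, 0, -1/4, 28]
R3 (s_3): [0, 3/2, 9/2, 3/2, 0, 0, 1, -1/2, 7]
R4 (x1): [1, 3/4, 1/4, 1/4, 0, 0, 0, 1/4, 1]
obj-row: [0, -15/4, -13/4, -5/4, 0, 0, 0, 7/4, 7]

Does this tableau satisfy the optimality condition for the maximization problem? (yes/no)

no

The obj-row has a negative entry -15/4 in column x2, so it is not optimal.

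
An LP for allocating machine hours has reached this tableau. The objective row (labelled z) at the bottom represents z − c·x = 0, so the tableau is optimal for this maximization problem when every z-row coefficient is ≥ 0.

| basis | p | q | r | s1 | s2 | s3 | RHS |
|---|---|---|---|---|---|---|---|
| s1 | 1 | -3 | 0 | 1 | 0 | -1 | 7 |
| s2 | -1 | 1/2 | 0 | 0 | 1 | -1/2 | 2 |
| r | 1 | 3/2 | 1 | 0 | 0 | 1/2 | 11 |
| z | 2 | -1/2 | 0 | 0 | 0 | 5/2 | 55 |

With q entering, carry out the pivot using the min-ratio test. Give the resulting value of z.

57

Ratio test on column q — row 1: entry -3 ≤ 0; row 2: 2/(1/2) = 4; row 3: 11/(3/2) = 22/3. Minimum is 4 at row 2 (s2 leaves); pivot element 1/2.
Pivot on row 2; the z-row RHS becomes 55 − (-1/2)·4 = 57.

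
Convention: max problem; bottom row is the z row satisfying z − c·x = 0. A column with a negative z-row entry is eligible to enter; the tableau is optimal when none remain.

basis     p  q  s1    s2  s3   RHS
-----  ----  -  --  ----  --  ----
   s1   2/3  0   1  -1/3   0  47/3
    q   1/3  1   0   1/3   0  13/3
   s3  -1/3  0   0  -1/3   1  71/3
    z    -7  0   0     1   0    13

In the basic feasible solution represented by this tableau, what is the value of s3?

s3 is basic (row 3); its value is the RHS of that row, 71/3.

71/3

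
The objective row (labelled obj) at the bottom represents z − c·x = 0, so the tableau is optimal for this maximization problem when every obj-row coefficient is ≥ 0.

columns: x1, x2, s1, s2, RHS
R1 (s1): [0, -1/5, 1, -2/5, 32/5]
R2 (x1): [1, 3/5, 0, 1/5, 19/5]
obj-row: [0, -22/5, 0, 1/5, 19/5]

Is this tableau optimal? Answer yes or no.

The obj-row has a negative entry -22/5 in column x2, so it is not optimal.

no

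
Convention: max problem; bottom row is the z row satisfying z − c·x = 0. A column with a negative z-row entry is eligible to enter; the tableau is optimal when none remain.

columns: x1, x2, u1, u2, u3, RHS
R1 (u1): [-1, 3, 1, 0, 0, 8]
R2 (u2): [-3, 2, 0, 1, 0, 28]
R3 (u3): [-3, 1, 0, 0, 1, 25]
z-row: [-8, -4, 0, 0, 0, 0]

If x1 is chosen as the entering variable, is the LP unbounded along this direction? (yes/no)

Every constraint-row entry in column x1 is ≤ 0, so increasing x1 is unbounded.

yes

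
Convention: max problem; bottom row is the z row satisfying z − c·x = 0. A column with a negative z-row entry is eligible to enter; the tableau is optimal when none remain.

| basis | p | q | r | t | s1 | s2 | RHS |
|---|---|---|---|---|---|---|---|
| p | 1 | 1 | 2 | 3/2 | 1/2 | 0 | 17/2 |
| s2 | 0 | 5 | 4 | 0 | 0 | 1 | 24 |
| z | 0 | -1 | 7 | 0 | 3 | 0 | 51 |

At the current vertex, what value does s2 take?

24

s2 is basic (row 2); its value is the RHS of that row, 24.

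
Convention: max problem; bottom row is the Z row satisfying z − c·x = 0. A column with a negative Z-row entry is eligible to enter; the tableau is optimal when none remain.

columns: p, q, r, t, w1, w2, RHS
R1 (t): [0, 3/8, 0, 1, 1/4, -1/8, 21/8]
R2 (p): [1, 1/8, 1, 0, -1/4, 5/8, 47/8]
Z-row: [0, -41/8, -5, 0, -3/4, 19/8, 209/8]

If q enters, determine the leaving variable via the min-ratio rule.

Column q entries and ratios — t: (21/8)/(3/8) = 7; p: (47/8)/(1/8) = 47.
Smallest ratio is 7 in the row of t, so t leaves.

t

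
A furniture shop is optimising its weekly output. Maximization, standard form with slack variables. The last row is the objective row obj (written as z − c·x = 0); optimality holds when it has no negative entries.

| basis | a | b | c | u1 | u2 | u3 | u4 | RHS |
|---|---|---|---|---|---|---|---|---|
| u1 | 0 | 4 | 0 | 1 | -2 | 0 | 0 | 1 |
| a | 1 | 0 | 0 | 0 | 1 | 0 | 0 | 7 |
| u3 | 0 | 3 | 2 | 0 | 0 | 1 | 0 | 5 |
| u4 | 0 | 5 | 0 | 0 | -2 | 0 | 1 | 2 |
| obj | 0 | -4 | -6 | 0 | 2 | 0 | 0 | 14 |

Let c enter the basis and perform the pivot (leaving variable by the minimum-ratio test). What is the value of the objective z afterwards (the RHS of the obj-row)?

29

Ratio test on column c — row 1: entry 0 ≤ 0; row 2: entry 0 ≤ 0; row 3: 5/2 = 5/2; row 4: entry 0 ≤ 0. Minimum is 5/2 at row 3 (u3 leaves); pivot element 2.
Pivot on row 3; the obj-row RHS becomes 14 − (-6)·(5/2) = 29.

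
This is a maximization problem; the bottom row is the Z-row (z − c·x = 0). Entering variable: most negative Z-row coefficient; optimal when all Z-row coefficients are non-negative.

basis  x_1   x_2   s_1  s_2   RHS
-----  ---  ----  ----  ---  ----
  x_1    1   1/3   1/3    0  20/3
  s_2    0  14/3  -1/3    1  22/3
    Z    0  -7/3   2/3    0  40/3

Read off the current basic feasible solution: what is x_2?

x_2 is not in the basis, so in the current basic feasible solution x_2 = 0.

0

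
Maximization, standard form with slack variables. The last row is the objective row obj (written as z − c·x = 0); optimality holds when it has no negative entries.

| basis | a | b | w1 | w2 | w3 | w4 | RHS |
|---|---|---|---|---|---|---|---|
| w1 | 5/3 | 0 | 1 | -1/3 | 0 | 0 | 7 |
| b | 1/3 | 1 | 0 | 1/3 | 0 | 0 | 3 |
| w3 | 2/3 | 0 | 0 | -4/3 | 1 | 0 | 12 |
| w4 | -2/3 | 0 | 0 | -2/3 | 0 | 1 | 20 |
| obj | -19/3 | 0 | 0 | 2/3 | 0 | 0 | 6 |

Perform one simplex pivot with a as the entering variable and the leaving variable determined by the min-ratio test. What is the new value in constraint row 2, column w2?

Ratio test on column a — row 1: 7/(5/3) = 21/5; row 2: 3/(1/3) = 9; row 3: 12/(2/3) = 18; row 4: entry -2/3 ≤ 0. Minimum is 21/5 at row 1 (w1 leaves); pivot element 5/3.
Divide row 1 by 5/3; eliminate column a from the other rows.
Row 2 update in column w2: 1/3 − (1/3)·(-1/5) = 2/5.

2/5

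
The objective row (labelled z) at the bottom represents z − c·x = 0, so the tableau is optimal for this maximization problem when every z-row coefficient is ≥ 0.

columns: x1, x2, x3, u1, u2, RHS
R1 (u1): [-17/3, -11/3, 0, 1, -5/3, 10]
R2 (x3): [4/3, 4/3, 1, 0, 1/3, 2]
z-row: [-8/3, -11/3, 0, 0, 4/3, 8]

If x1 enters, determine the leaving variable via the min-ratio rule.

Column x1 entries and ratios — u1: -17/3 ≤ 0, skip; x3: 2/(4/3) = 3/2.
Smallest ratio is 3/2 in the row of x3, so x3 leaves.

x3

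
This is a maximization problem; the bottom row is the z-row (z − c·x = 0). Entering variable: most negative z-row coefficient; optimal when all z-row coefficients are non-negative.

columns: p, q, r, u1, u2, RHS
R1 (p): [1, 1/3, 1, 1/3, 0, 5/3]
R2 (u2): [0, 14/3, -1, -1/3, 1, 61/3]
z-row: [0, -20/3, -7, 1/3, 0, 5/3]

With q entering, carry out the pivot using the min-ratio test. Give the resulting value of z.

215/7

Ratio test on column q — row 1: (5/3)/(1/3) = 5; row 2: (61/3)/(14/3) = 61/14. Minimum is 61/14 at row 2 (u2 leaves); pivot element 14/3.
Pivot on row 2; the z-row RHS becomes 5/3 − (-20/3)·(61/14) = 215/7.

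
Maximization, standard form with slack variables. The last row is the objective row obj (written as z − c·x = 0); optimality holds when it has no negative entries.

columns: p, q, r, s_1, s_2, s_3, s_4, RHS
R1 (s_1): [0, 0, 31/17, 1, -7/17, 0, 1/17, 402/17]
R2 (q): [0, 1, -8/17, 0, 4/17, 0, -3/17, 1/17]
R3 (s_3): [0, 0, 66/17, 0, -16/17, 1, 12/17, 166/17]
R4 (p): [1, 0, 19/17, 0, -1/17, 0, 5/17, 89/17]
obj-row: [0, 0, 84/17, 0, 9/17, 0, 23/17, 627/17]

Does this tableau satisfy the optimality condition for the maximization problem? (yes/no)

Every obj-row coefficient is ≥ 0, so the tableau is optimal.

yes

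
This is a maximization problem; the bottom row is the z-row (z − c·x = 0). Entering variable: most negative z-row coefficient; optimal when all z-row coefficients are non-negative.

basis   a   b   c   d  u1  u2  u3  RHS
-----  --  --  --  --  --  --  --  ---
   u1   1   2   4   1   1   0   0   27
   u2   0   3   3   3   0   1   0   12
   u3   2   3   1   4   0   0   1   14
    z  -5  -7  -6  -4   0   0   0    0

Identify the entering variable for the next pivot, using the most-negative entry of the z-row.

b

Negative z-row entries: a: -5, b: -7, c: -6, d: -4.
The most negative is -7 in column b, so b enters.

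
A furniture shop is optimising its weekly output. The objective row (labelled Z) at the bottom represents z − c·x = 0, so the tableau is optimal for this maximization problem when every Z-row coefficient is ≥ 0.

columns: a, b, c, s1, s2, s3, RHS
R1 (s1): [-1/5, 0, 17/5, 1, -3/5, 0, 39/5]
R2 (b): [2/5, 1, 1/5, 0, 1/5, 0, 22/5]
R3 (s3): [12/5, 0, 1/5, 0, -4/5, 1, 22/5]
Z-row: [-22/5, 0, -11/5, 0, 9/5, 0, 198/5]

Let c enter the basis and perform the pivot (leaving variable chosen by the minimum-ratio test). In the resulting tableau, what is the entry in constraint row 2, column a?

Ratio test on column c — row 1: (39/5)/(17/5) = 39/17; row 2: (22/5)/(1/5) = 22; row 3: (22/5)/(1/5) = 22. Minimum is 39/17 at row 1 (s1 leaves); pivot element 17/5.
Divide row 1 by 17/5; eliminate column c from the other rows.
Row 2 update in column a: 2/5 − (1/5)·(-1/17) = 7/17.

7/17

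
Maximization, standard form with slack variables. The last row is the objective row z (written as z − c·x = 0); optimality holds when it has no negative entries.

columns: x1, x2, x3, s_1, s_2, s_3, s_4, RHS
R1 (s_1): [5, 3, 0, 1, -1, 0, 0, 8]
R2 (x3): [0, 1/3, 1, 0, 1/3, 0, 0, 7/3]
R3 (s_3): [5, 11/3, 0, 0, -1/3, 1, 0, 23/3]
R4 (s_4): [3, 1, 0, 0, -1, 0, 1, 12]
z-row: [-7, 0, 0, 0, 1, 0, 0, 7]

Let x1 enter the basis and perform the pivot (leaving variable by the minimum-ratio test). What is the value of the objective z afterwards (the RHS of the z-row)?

Ratio test on column x1 — row 1: 8/5 = 8/5; row 2: entry 0 ≤ 0; row 3: (23/3)/5 = 23/15; row 4: 12/3 = 4. Minimum is 23/15 at row 3 (s_3 leaves); pivot element 5.
Pivot on row 3; the z-row RHS becomes 7 − (-7)·(23/15) = 266/15.

266/15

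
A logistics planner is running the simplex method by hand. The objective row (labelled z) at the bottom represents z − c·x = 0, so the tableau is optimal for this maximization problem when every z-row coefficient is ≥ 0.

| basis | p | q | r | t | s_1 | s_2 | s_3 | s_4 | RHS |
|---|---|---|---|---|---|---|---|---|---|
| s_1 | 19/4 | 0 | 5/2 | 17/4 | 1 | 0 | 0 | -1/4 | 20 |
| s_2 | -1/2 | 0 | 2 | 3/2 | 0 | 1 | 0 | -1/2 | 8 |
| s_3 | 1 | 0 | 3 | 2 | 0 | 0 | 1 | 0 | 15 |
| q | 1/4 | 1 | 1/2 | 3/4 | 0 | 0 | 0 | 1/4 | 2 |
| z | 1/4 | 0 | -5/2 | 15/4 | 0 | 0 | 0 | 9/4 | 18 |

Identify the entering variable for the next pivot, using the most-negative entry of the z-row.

r

Negative z-row entries: r: -5/2.
The most negative is -5/2 in column r, so r enters.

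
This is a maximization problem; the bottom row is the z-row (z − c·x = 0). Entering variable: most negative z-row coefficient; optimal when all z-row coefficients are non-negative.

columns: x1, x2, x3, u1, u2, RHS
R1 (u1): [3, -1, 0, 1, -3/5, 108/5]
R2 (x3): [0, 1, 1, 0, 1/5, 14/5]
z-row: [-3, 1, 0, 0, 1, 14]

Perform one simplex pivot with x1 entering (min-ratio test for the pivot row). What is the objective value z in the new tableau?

Ratio test on column x1 — row 1: (108/5)/3 = 36/5; row 2: entry 0 ≤ 0. Minimum is 36/5 at row 1 (u1 leaves); pivot element 3.
Pivot on row 1; the z-row RHS becomes 14 − (-3)·(36/5) = 178/5.

178/5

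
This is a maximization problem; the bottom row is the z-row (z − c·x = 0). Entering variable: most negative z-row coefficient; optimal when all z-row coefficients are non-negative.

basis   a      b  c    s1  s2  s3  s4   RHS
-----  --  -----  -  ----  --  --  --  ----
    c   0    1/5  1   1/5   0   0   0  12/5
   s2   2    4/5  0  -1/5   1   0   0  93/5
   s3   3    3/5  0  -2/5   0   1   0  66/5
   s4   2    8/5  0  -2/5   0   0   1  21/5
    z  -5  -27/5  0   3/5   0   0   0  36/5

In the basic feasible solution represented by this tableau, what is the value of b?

b is not in the basis, so in the current basic feasible solution b = 0.

0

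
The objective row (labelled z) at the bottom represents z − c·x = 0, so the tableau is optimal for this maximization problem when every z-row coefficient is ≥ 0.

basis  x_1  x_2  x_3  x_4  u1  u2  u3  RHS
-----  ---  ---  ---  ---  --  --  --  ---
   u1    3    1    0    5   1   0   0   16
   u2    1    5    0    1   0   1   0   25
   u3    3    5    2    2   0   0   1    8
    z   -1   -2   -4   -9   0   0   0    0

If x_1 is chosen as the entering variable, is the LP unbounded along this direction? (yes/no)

no

Column x_1 has positive entries in row(s) 1, 2, 3, so the ratio test bounds it — not unbounded.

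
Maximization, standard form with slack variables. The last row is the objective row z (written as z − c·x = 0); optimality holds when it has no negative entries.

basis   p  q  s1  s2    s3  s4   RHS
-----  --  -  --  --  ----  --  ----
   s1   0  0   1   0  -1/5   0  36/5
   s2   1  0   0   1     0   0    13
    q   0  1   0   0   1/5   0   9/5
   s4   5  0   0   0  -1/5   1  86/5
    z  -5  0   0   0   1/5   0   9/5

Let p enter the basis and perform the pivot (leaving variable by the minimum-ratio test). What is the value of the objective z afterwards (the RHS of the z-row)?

19

Ratio test on column p — row 1: entry 0 ≤ 0; row 2: 13/1 = 13; row 3: entry 0 ≤ 0; row 4: (86/5)/5 = 86/25. Minimum is 86/25 at row 4 (s4 leaves); pivot element 5.
Pivot on row 4; the z-row RHS becomes 9/5 − (-5)·(86/25) = 19.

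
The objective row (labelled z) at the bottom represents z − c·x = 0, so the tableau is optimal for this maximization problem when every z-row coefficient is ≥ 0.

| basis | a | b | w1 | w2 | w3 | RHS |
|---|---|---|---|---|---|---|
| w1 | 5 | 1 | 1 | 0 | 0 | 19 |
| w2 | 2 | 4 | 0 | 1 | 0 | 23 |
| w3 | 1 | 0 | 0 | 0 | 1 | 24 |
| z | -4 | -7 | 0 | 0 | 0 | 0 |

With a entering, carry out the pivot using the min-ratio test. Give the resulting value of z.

Ratio test on column a — row 1: 19/5 = 19/5; row 2: 23/2 = 23/2; row 3: 24/1 = 24. Minimum is 19/5 at row 1 (w1 leaves); pivot element 5.
Pivot on row 1; the z-row RHS becomes 0 − (-4)·(19/5) = 76/5.

76/5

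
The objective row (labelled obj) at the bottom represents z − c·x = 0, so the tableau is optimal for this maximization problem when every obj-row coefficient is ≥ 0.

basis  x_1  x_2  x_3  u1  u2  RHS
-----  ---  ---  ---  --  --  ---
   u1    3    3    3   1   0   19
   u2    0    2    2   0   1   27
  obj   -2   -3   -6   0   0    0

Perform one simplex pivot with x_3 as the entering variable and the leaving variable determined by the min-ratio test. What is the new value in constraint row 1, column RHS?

Ratio test on column x_3 — row 1: 19/3 = 19/3; row 2: 27/2 = 27/2. Minimum is 19/3 at row 1 (u1 leaves); pivot element 3.
Divide row 1 by 3; eliminate column x_3 from the other rows.
In the new row 1, the RHS entry is the old entry divided by the pivot: 19/3 = 19/3.

19/3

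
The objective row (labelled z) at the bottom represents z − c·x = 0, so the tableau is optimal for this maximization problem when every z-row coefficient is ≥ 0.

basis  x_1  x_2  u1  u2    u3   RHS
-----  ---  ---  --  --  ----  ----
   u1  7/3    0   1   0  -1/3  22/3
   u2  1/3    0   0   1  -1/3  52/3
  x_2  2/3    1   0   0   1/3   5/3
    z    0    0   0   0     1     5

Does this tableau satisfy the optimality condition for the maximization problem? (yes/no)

Every z-row coefficient is ≥ 0, so the tableau is optimal.

yes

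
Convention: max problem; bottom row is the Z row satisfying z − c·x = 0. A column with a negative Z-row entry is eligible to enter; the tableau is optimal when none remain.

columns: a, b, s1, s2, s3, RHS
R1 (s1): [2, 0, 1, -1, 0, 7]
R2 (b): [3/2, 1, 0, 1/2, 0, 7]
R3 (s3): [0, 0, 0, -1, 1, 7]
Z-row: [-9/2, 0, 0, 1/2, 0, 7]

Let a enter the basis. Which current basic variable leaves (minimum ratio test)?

Column a entries and ratios — s1: 7/2 = 7/2; b: 7/(3/2) = 14/3; s3: 0 ≤ 0, skip.
Smallest ratio is 7/2 in the row of s1, so s1 leaves.

s1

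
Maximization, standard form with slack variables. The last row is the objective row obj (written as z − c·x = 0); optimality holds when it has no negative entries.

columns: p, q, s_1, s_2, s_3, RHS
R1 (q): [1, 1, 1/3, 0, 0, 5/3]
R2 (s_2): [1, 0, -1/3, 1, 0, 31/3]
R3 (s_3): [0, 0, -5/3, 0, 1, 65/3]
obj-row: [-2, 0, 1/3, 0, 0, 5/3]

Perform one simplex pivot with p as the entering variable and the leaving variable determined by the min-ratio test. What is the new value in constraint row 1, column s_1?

Ratio test on column p — row 1: (5/3)/1 = 5/3; row 2: (31/3)/1 = 31/3; row 3: entry 0 ≤ 0. Minimum is 5/3 at row 1 (q leaves); pivot element 1.
Divide row 1 by 1; eliminate column p from the other rows.
In the new row 1, the s_1 entry is the old entry divided by the pivot: (1/3)/1 = 1/3.

1/3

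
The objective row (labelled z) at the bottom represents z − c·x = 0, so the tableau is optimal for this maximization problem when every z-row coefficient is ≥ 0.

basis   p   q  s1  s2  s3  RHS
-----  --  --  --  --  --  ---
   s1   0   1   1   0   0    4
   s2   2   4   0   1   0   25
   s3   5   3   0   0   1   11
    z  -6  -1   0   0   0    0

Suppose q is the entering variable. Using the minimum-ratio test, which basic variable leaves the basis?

Column q entries and ratios — s1: 4/1 = 4; s2: 25/4 = 25/4; s3: 11/3 = 11/3.
Smallest ratio is 11/3 in the row of s3, so s3 leaves.

s3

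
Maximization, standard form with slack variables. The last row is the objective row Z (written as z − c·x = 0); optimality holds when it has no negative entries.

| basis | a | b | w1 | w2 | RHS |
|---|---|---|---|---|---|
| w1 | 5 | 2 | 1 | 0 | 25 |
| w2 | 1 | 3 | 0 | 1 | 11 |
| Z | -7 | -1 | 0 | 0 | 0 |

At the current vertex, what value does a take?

a is not in the basis, so in the current basic feasible solution a = 0.

0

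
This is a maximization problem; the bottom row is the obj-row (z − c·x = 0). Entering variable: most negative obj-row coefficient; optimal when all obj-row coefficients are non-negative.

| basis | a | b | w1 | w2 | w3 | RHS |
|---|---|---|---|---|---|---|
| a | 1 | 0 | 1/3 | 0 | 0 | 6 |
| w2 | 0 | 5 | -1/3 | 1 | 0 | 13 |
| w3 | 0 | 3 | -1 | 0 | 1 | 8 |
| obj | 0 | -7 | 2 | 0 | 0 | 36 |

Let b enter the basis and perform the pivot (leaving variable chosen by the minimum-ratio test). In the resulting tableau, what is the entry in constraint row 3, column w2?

-3/5

Ratio test on column b — row 1: entry 0 ≤ 0; row 2: 13/5 = 13/5; row 3: 8/3 = 8/3. Minimum is 13/5 at row 2 (w2 leaves); pivot element 5.
Divide row 2 by 5; eliminate column b from the other rows.
Row 3 update in column w2: 0 − 3·(1/5) = -3/5.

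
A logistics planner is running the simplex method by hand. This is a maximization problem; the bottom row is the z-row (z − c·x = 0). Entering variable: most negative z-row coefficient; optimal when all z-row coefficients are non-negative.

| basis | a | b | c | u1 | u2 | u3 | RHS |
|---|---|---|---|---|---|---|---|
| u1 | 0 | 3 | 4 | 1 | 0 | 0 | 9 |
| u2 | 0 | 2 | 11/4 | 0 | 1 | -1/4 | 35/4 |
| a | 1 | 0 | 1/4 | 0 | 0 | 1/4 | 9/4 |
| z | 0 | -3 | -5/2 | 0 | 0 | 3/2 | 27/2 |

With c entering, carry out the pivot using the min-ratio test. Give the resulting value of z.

Ratio test on column c — row 1: 9/4 = 9/4; row 2: (35/4)/(11/4) = 35/11; row 3: (9/4)/(1/4) = 9. Minimum is 9/4 at row 1 (u1 leaves); pivot element 4.
Pivot on row 1; the z-row RHS becomes 27/2 − (-5/2)·(9/4) = 153/8.

153/8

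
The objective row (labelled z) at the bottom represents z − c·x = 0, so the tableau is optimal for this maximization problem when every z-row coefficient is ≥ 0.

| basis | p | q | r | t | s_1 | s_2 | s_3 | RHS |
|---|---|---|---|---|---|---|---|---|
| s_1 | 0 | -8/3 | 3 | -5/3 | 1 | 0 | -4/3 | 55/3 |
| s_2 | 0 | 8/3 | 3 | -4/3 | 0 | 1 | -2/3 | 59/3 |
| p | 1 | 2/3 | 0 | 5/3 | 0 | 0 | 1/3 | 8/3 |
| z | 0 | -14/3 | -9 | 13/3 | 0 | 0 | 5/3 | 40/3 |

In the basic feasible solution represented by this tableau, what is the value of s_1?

s_1 is basic (row 1); its value is the RHS of that row, 55/3.

55/3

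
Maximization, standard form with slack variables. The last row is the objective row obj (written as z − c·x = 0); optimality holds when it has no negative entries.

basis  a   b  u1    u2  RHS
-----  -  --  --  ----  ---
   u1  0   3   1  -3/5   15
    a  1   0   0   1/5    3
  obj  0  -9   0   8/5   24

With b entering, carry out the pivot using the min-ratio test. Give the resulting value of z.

Ratio test on column b — row 1: 15/3 = 5; row 2: entry 0 ≤ 0. Minimum is 5 at row 1 (u1 leaves); pivot element 3.
Pivot on row 1; the obj-row RHS becomes 24 − (-9)·5 = 69.

69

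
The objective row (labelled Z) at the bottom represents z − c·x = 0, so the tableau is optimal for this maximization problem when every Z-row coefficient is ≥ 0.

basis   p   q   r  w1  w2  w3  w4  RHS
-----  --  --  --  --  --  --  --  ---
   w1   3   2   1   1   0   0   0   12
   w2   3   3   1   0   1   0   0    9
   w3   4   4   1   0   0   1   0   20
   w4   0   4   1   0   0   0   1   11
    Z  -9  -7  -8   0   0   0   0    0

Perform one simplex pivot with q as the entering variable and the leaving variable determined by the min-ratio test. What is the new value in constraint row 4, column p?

Ratio test on column q — row 1: 12/2 = 6; row 2: 9/3 = 3; row 3: 20/4 = 5; row 4: 11/4 = 11/4. Minimum is 11/4 at row 4 (w4 leaves); pivot element 4.
Divide row 4 by 4; eliminate column q from the other rows.
In the new row 4, the p entry is the old entry divided by the pivot: 0/4 = 0.

0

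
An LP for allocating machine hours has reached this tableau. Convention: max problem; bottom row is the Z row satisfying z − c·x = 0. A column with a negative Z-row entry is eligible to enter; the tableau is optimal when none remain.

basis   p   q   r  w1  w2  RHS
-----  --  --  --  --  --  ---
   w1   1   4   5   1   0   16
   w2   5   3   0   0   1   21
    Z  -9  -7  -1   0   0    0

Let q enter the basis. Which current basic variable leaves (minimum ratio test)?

Column q entries and ratios — w1: 16/4 = 4; w2: 21/3 = 7.
Smallest ratio is 4 in the row of w1, so w1 leaves.

w1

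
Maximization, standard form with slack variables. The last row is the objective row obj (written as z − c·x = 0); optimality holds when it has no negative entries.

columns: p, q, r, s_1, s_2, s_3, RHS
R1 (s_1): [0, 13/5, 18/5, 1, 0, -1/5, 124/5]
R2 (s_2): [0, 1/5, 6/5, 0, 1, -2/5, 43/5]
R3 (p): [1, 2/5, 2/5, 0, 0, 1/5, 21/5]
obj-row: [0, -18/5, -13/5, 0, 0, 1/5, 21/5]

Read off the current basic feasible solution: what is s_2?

s_2 is basic (row 2); its value is the RHS of that row, 43/5.

43/5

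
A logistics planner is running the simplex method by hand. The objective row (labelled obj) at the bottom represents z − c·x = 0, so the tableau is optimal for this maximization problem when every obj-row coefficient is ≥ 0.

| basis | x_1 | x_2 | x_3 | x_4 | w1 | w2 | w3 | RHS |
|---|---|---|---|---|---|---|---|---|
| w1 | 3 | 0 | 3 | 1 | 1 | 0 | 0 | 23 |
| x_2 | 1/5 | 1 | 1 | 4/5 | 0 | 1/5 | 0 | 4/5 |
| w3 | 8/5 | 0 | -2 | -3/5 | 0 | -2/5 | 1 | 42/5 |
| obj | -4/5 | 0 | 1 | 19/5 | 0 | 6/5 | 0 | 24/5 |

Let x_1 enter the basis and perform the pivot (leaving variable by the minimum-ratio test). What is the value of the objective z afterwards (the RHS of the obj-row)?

8

Ratio test on column x_1 — row 1: 23/3 = 23/3; row 2: (4/5)/(1/5) = 4; row 3: (42/5)/(8/5) = 21/4. Minimum is 4 at row 2 (x_2 leaves); pivot element 1/5.
Pivot on row 2; the obj-row RHS becomes 24/5 − (-4/5)·4 = 8.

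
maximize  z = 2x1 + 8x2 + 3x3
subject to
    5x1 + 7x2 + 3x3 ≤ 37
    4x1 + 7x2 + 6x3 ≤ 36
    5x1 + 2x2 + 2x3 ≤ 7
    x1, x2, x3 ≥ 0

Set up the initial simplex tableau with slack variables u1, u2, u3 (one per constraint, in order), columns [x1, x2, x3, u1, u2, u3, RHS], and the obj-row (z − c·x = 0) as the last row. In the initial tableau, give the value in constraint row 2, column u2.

Slack u2 belongs to constraint 2; its column is the unit vector e_2, so the entry in row 2 is 1.

1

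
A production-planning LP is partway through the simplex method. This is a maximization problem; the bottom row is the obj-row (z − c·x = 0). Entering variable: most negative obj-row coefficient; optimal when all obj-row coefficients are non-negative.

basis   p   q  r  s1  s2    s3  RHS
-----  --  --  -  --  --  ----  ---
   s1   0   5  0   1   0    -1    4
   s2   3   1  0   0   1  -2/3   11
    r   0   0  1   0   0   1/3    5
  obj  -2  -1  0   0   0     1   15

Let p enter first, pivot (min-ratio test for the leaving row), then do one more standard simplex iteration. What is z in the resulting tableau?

113/5

Ratio test on column p — row 1: entry 0 ≤ 0; row 2: 11/3 = 11/3; row 3: entry 0 ≤ 0. Minimum is 11/3 at row 2 (s2 leaves); pivot element 3.
Pivot on row 2; the obj-row RHS becomes 15 − (-2)·(11/3) = 67/3.
Next entering variable (most negative obj-row entry -1/3): q.
Ratio test on column q — row 1: 4/5 = 4/5; row 2: (11/3)/(1/3) = 11; row 3: entry 0 ≤ 0. Minimum is 4/5 at row 1 (s1 leaves); pivot element 5.
After the second pivot the obj-row RHS is 67/3 − (-1/3)·(4/5) = 113/5.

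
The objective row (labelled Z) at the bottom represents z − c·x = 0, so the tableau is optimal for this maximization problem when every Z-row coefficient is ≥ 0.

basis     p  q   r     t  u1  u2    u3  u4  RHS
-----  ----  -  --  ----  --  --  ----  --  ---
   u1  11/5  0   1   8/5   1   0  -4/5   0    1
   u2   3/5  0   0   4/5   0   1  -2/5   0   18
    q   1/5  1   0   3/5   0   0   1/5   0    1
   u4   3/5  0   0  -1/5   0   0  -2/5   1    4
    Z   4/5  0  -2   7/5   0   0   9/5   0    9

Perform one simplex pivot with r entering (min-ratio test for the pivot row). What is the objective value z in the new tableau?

11

Ratio test on column r — row 1: 1/1 = 1; row 2: entry 0 ≤ 0; row 3: entry 0 ≤ 0; row 4: entry 0 ≤ 0. Minimum is 1 at row 1 (u1 leaves); pivot element 1.
Pivot on row 1; the Z-row RHS becomes 9 − (-2)·1 = 11.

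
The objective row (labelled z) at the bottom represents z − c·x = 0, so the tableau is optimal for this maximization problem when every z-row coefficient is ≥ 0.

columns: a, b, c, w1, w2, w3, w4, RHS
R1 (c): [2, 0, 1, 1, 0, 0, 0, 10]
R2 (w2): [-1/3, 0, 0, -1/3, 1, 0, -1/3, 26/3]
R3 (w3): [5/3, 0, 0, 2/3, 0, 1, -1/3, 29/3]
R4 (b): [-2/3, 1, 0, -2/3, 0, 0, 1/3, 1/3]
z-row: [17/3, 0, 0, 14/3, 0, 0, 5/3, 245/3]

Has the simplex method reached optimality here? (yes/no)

yes

Every z-row coefficient is ≥ 0, so the tableau is optimal.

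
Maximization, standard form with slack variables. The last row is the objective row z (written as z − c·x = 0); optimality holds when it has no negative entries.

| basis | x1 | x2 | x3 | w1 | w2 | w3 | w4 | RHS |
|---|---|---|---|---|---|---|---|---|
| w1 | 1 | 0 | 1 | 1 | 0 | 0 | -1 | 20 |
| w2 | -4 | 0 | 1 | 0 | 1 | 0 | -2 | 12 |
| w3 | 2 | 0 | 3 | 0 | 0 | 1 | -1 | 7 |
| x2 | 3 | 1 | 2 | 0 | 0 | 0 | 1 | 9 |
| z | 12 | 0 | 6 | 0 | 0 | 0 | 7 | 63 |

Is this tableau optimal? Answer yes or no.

yes

Every z-row coefficient is ≥ 0, so the tableau is optimal.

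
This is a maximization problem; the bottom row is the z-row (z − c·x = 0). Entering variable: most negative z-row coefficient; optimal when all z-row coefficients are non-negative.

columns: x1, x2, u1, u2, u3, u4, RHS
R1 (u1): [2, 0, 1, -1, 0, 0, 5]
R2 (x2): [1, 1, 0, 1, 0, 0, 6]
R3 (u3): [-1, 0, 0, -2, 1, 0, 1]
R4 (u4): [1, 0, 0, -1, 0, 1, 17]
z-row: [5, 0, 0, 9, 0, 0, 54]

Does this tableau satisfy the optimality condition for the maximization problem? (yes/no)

Every z-row coefficient is ≥ 0, so the tableau is optimal.

yes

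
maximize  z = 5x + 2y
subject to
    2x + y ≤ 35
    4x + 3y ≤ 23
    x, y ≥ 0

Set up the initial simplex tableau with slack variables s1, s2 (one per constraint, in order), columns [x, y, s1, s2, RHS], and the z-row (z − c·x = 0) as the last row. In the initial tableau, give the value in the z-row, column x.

-5

The z-row carries the negated objective coefficients: the x entry is -5.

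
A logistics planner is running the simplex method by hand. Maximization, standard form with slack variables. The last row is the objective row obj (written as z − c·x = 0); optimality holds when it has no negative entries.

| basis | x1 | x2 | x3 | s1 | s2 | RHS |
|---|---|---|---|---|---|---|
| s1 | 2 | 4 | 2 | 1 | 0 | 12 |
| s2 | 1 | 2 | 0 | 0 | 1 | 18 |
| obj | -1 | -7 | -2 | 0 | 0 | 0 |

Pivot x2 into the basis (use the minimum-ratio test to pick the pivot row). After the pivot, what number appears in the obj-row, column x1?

Ratio test on column x2 — row 1: 12/4 = 3; row 2: 18/2 = 9. Minimum is 3 at row 1 (s1 leaves); pivot element 4.
Divide row 1 by 4; eliminate column x2 from the other rows.
obj-row update in column x1: -1 − (-7)·(1/2) = 5/2.

5/2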